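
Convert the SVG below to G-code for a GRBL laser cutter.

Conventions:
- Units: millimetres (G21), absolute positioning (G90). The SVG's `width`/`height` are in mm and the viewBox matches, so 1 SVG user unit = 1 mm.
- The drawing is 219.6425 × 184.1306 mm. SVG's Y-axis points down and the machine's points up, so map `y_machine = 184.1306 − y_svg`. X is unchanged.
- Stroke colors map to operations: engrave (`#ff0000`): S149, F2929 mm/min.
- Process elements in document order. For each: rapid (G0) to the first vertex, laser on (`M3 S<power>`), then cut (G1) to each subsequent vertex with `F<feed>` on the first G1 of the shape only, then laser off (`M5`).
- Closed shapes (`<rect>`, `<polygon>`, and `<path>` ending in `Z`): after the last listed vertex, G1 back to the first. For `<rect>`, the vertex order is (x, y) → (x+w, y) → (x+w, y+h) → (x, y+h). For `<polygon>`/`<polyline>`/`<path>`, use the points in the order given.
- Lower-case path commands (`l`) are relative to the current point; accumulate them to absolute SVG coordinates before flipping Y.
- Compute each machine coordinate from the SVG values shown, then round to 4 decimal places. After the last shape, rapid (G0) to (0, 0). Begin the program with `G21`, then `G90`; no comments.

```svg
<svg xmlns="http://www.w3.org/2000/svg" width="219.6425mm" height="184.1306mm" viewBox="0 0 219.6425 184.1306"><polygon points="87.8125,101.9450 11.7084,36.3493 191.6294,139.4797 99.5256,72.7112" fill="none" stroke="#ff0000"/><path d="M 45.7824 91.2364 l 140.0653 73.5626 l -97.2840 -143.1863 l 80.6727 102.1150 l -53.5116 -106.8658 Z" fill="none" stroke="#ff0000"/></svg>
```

viewBox `0 0 219.6425 184.1306` with mm width/height → 1 unit = 1 mm. Flip: y_m = 184.1306 − y_svg.

**Shape 1** — `<polygon>` closed polygon, stroke `#ff0000` → engrave (S149, F2929). Machine vertices: (87.8125,82.1856) → (11.7084,147.7813) → (191.6294,44.6509) → (99.5256,111.4194) → (87.8125,82.1856). Closed: final G1 returns to the first vertex.

**Shape 2** — `<path>` closed polygon, stroke `#ff0000` → engrave (S149, F2929). Machine vertices: (45.7824,92.8942) → (185.8477,19.3316) → (88.5637,162.5179) → (169.2364,60.4029) → (115.7248,167.2687) → (45.7824,92.8942). Closed: final G1 returns to the first vertex.

G21
G90
G0 X87.8125 Y82.1856
M3 S149
G1 X11.7084 Y147.7813 F2929
G1 X191.6294 Y44.6509
G1 X99.5256 Y111.4194
G1 X87.8125 Y82.1856
M5
G0 X45.7824 Y92.8942
M3 S149
G1 X185.8477 Y19.3316 F2929
G1 X88.5637 Y162.5179
G1 X169.2364 Y60.4029
G1 X115.7248 Y167.2687
G1 X45.7824 Y92.8942
M5
G0 X0.0000 Y0.0000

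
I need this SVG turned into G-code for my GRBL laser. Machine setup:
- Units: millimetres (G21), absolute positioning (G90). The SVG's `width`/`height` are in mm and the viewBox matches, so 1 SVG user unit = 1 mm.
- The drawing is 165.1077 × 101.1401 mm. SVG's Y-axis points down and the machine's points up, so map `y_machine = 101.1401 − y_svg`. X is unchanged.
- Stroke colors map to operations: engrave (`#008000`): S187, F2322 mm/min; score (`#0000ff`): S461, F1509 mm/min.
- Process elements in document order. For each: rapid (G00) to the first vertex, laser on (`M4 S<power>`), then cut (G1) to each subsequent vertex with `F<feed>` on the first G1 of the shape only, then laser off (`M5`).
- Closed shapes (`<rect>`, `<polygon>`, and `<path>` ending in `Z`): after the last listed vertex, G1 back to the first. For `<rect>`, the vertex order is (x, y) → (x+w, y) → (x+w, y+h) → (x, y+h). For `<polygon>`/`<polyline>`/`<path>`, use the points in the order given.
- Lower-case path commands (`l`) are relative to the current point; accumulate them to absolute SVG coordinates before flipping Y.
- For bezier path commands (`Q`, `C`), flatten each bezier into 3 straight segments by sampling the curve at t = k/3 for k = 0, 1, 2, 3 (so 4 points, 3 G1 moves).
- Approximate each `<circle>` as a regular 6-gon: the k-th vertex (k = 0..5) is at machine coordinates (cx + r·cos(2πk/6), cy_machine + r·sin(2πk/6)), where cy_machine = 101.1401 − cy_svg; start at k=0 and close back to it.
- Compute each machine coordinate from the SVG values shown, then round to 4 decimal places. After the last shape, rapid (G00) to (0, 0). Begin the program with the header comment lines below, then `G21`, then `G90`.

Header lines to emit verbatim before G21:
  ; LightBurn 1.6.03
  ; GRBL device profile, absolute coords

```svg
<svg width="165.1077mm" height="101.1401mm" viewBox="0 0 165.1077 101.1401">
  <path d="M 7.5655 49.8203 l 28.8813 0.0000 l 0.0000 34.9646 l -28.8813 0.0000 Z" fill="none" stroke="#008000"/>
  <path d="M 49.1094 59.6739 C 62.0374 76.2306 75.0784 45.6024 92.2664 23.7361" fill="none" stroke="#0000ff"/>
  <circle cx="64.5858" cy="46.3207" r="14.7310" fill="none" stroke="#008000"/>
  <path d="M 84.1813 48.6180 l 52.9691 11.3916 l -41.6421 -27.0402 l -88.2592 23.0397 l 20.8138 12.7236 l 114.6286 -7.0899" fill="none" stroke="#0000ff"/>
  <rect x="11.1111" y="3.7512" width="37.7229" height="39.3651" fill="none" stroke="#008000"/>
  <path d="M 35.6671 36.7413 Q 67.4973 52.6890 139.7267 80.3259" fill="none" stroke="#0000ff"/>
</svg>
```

1 u = 1 mm; y_m = 101.1401 − y.

[1] `<path>` rectangle, #008000→engrave S187 F2322: (7.5655,51.3198) → (36.4468,51.3198) → (36.4468,16.3552) → (7.5655,16.3552) → (7.5655,51.3198) (closed)

[2] `<path>` cubic bezier, #0000ff→score S461 F1509: (49.1094,41.4662) → (62.2245,38.5657) → (76.3113,54.6892) → (92.2664,77.4040)

[3] `<circle>` circle, #008000→engrave S187 F2322: (79.3168,54.8194) → (71.9513,67.5768) → (57.2203,67.5768) → (49.8548,54.8194) → (57.2203,42.0620) → (71.9513,42.0620) → (79.3168,54.8194) (closed)

[4] `<path>` open polyline, #0000ff→score S461 F1509: (84.1813,52.5221) → (137.1504,41.1305) → (95.5083,68.1707) → (7.2491,45.1310) → (28.0629,32.4074) → (142.6915,39.4973)

[5] `<rect>` rectangle, #008000→engrave S187 F2322: (11.1111,97.3889) → (48.8340,97.3889) → (48.8340,58.0238) → (11.1111,58.0238) → (11.1111,97.3889) (closed)

[6] `<path>` quadratic bezier, #0000ff→score S461 F1509: (35.6671,64.3988) → (61.3760,52.4682) → (96.0626,37.9400) → (139.7267,20.8142)

; LightBurn 1.6.03
; GRBL device profile, absolute coords
G21
G90
G00 X7.5655 Y51.3198
M4 S187
G1 X36.4468 Y51.3198 F2322
G1 X36.4468 Y16.3552
G1 X7.5655 Y16.3552
G1 X7.5655 Y51.3198
M5
G00 X49.1094 Y41.4662
M4 S461
G1 X62.2245 Y38.5657 F1509
G1 X76.3113 Y54.6892
G1 X92.2664 Y77.4040
M5
G00 X79.3168 Y54.8194
M4 S187
G1 X71.9513 Y67.5768 F2322
G1 X57.2203 Y67.5768
G1 X49.8548 Y54.8194
G1 X57.2203 Y42.0620
G1 X71.9513 Y42.0620
G1 X79.3168 Y54.8194
M5
G00 X84.1813 Y52.5221
M4 S461
G1 X137.1504 Y41.1305 F1509
G1 X95.5083 Y68.1707
G1 X7.2491 Y45.1310
G1 X28.0629 Y32.4074
G1 X142.6915 Y39.4973
M5
G00 X11.1111 Y97.3889
M4 S187
G1 X48.8340 Y97.3889 F2322
G1 X48.8340 Y58.0238
G1 X11.1111 Y58.0238
G1 X11.1111 Y97.3889
M5
G00 X35.6671 Y64.3988
M4 S461
G1 X61.3760 Y52.4682 F1509
G1 X96.0626 Y37.9400
G1 X139.7267 Y20.8142
M5
G00 X0.0000 Y0.0000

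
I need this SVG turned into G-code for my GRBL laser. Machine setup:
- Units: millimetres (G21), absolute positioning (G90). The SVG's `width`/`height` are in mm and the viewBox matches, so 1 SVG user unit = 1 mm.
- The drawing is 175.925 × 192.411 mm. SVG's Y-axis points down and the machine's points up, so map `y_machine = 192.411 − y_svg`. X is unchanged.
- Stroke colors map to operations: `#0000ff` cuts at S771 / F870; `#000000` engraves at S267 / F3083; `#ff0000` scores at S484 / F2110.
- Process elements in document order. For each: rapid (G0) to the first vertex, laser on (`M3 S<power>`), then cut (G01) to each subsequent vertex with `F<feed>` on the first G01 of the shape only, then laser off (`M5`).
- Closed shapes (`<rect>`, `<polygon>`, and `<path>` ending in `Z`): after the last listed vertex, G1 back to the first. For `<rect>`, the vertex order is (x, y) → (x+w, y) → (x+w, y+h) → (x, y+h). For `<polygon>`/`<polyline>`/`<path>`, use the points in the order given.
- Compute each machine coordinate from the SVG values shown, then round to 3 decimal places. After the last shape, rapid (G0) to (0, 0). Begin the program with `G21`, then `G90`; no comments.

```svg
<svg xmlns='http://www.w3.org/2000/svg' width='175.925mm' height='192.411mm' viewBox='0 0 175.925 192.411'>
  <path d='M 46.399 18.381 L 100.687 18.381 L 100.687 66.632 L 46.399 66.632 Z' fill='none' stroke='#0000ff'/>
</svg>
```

1 u = 1 mm; y_m = 192.411 − y.

[1] `<path>` rectangle, #0000ff→cut S771 F870: (46.399,174.030) → (100.687,174.030) → (100.687,125.779) → (46.399,125.779) → (46.399,174.030) (closed)

G21
G90
G0 X46.399 Y174.030
M3 S771
G01 X100.687 Y174.030 F870
G01 X100.687 Y125.779
G01 X46.399 Y125.779
G01 X46.399 Y174.030
M5
G0 X0.000 Y0.000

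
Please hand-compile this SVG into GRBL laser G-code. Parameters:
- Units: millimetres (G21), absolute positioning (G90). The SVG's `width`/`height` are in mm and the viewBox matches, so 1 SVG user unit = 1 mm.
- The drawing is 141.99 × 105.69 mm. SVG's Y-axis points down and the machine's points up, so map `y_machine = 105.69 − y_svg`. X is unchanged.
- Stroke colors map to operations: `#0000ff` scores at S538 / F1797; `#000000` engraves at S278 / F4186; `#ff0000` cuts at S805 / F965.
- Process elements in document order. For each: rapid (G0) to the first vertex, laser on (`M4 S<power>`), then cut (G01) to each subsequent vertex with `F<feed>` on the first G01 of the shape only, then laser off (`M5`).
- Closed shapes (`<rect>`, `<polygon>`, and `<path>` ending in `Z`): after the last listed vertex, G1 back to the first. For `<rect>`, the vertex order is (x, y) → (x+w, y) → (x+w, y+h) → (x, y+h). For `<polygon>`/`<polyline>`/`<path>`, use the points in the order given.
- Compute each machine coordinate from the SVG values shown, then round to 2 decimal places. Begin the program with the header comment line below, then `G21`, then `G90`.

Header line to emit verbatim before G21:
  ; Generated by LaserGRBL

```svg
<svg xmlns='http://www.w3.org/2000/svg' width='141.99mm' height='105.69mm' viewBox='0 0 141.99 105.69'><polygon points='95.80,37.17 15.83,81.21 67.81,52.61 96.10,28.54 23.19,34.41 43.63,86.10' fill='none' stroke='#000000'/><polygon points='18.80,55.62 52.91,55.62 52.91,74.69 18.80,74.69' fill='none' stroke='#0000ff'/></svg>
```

; Generated by LaserGRBL
G21
G90
G0 X95.80 Y68.52
M4 S278
G01 X15.83 Y24.48 F4186
G01 X67.81 Y53.08
G01 X96.10 Y77.15
G01 X23.19 Y71.28
G01 X43.63 Y19.59
G01 X95.80 Y68.52
M5
G0 X18.80 Y50.07
M4 S538
G01 X52.91 Y50.07 F1797
G01 X52.91 Y31.00
G01 X18.80 Y31.00
G01 X18.80 Y50.07
M5

Since the viewBox matches the mm dimensions, user units are millimetres directly. The only transform is the Y-flip y_m = 105.69 − y_svg.

Shape 1 is a closed polygon drawn with `<polygon>`. Its stroke #000000 means engrave at S278, F4186. After flipping Y the toolpath is (95.80,68.52) → (15.83,24.48) → (67.81,53.08) → (96.10,77.15) → (23.19,71.28) → (43.63,19.59) → (95.80,68.52), returning to the start.

Shape 2 is a rectangle drawn with `<polygon>`. Its stroke #0000ff means score at S538, F1797. After flipping Y the toolpath is (18.80,50.07) → (52.91,50.07) → (52.91,31.00) → (18.80,31.00) → (18.80,50.07), returning to the start.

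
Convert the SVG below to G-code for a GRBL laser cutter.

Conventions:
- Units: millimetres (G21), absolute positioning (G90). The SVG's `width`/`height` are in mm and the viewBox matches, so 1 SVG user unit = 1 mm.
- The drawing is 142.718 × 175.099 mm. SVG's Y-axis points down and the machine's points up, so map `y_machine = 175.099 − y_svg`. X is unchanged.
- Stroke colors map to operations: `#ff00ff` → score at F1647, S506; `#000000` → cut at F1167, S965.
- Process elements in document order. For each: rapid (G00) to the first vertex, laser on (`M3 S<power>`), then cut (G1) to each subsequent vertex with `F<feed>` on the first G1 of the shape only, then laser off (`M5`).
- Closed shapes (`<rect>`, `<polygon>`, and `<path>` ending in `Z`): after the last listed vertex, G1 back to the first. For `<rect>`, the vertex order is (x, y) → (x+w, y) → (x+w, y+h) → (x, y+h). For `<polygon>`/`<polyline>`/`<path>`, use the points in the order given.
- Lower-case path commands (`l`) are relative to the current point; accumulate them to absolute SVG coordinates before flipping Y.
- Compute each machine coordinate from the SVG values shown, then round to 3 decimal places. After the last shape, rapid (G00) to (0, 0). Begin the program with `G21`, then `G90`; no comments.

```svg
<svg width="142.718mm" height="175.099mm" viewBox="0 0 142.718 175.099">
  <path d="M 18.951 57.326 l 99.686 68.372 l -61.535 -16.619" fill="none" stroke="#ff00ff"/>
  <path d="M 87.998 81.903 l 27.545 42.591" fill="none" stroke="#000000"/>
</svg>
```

1 u = 1 mm; y_m = 175.099 − y.

[1] `<path>` open polyline, #ff00ff→score S506 F1647: (18.951,117.773) → (118.637,49.401) → (57.102,66.020)

[2] `<path>` line segment, #000000→cut S965 F1167: (87.998,93.196) → (115.543,50.605)

G21
G90
G00 X18.951 Y117.773
M3 S506
G1 X118.637 Y49.401 F1647
G1 X57.102 Y66.020
M5
G00 X87.998 Y93.196
M3 S965
G1 X115.543 Y50.605 F1167
M5
G00 X0.000 Y0.000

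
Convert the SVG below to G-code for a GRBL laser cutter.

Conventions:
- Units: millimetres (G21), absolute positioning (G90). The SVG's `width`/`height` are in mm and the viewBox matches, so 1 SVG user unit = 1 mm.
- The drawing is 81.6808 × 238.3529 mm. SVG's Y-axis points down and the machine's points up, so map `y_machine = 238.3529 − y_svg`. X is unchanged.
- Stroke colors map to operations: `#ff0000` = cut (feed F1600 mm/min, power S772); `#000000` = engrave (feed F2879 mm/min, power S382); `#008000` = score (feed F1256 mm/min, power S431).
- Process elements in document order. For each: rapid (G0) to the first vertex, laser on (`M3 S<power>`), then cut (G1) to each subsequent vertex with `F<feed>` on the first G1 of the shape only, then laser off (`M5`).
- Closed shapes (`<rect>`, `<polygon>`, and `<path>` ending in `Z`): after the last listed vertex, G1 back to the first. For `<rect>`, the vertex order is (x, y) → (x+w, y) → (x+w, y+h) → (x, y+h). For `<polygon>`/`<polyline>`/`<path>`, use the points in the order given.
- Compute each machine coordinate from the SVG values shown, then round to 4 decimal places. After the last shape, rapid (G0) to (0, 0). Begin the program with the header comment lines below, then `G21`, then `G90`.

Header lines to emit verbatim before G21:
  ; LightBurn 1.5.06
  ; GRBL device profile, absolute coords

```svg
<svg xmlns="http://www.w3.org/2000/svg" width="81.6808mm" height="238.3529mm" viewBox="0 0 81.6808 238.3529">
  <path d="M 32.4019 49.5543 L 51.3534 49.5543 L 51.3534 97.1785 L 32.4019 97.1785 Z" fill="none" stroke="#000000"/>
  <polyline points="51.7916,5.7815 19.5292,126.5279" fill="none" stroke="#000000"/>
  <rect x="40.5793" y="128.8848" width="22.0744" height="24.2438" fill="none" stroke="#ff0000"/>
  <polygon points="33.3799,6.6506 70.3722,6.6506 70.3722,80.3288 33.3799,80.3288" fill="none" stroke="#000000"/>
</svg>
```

; LightBurn 1.5.06
; GRBL device profile, absolute coords
G21
G90
G0 X32.4019 Y188.7986
M3 S382
G1 X51.3534 Y188.7986 F2879
G1 X51.3534 Y141.1744
G1 X32.4019 Y141.1744
G1 X32.4019 Y188.7986
M5
G0 X51.7916 Y232.5714
M3 S382
G1 X19.5292 Y111.8250 F2879
M5
G0 X40.5793 Y109.4681
M3 S772
G1 X62.6537 Y109.4681 F1600
G1 X62.6537 Y85.2243
G1 X40.5793 Y85.2243
G1 X40.5793 Y109.4681
M5
G0 X33.3799 Y231.7023
M3 S382
G1 X70.3722 Y231.7023 F2879
G1 X70.3722 Y158.0241
G1 X33.3799 Y158.0241
G1 X33.3799 Y231.7023
M5
G0 X0.0000 Y0.0000

viewBox `0 0 81.6808 238.3529` with mm width/height → 1 unit = 1 mm. Flip: y_m = 238.3529 − y_svg.

**Shape 1** — `<path>` rectangle, stroke `#000000` → engrave (S382, F2879). Machine vertices: (32.4019,188.7986) → (51.3534,188.7986) → (51.3534,141.1744) → (32.4019,141.1744) → (32.4019,188.7986). Closed: final G1 returns to the first vertex.

**Shape 2** — `<polyline>` line segment, stroke `#000000` → engrave (S382, F2879). Machine vertices: (51.7916,232.5714) → (19.5292,111.8250). Open path.

**Shape 3** — `<rect>` rectangle, stroke `#ff0000` → cut (S772, F1600). Machine vertices: (40.5793,109.4681) → (62.6537,109.4681) → (62.6537,85.2243) → (40.5793,85.2243) → (40.5793,109.4681). Closed: final G1 returns to the first vertex.

**Shape 4** — `<polygon>` rectangle, stroke `#000000` → engrave (S382, F2879). Machine vertices: (33.3799,231.7023) → (70.3722,231.7023) → (70.3722,158.0241) → (33.3799,158.0241) → (33.3799,231.7023). Closed: final G1 returns to the first vertex.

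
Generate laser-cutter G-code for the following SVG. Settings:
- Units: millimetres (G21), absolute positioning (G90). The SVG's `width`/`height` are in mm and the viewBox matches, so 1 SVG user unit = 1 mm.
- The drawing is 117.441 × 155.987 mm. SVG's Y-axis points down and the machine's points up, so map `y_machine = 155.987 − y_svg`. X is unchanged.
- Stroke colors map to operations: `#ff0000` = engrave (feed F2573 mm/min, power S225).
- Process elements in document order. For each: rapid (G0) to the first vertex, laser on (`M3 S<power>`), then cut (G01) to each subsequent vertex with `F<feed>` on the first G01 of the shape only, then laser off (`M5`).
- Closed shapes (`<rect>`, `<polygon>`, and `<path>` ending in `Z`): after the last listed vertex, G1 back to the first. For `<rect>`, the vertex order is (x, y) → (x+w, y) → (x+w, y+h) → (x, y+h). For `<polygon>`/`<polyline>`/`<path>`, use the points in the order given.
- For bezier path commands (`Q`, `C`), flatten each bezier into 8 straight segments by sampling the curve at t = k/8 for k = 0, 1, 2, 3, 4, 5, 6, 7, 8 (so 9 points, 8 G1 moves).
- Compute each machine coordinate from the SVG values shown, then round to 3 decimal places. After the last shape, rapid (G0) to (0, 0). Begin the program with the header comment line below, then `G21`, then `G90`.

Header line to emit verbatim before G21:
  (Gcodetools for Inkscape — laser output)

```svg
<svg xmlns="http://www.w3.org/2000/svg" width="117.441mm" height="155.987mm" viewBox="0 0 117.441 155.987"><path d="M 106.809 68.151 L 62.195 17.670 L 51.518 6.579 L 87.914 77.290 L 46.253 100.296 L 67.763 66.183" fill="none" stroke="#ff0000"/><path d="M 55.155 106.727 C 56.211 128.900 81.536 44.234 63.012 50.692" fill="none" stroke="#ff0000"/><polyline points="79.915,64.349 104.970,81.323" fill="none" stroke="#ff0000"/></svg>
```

1 u = 1 mm; y_m = 155.987 − y.

[1] `<path>` open polyline, #ff0000→engrave S225 F2573: (106.809,87.836) → (62.195,138.317) → (51.518,149.408) → (87.914,78.697) → (46.253,55.691) → (67.763,89.804)

[2] `<path>` cubic bezier, #ff0000→engrave S225 F2573: (55.155,49.260) → (56.556,45.567) → (59.433,49.569) → (62.989,58.949) → (66.426,71.384) → (68.945,84.557) → (69.748,96.146) → (68.036,103.832) → (63.012,105.295)

[3] `<polyline>` line segment, #ff0000→engrave S225 F2573: (79.915,91.638) → (104.970,74.664)

(Gcodetools for Inkscape — laser output)
G21
G90
G0 X106.809 Y87.836
M3 S225
G01 X62.195 Y138.317 F2573
G01 X51.518 Y149.408
G01 X87.914 Y78.697
G01 X46.253 Y55.691
G01 X67.763 Y89.804
M5
G0 X55.155 Y49.260
M3 S225
G01 X56.556 Y45.567 F2573
G01 X59.433 Y49.569
G01 X62.989 Y58.949
G01 X66.426 Y71.384
G01 X68.945 Y84.557
G01 X69.748 Y96.146
G01 X68.036 Y103.832
G01 X63.012 Y105.295
M5
G0 X79.915 Y91.638
M3 S225
G01 X104.970 Y74.664 F2573
M5
G0 X0.000 Y0.000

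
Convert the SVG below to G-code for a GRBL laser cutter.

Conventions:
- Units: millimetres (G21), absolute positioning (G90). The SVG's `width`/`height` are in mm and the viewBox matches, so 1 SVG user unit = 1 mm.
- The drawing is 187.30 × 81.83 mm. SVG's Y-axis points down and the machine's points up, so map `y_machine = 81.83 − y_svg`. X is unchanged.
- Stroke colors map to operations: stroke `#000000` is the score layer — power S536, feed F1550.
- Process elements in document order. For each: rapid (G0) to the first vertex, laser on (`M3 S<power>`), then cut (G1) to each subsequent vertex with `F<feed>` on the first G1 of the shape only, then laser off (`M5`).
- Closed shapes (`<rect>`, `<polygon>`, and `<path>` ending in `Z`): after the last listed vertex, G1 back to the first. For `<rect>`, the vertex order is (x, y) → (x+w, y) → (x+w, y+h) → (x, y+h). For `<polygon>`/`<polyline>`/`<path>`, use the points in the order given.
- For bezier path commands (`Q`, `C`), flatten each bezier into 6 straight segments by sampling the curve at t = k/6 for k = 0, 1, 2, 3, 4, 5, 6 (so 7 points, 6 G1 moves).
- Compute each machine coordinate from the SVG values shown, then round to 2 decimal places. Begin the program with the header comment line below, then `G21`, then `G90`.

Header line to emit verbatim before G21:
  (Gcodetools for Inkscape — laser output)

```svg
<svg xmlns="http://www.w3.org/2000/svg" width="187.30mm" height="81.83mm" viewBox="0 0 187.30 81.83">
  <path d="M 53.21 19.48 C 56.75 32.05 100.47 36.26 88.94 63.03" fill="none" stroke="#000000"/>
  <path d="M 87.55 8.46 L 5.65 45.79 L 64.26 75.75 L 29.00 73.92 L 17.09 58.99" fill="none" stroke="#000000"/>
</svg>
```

1 u = 1 mm; y_m = 81.83 − y.

[1] `<path>` cubic bezier, #000000→score S536 F1550: (53.21,62.35) → (57.89,56.62) → (66.61,51.42) → (76.73,45.90) → (85.59,39.20) → (90.54,30.45) → (88.94,18.80)

[2] `<path>` open polyline, #000000→score S536 F1550: (87.55,73.37) → (5.65,36.04) → (64.26,6.08) → (29.00,7.91) → (17.09,22.84)

(Gcodetools for Inkscape — laser output)
G21
G90
G0 X53.21 Y62.35
M3 S536
G1 X57.89 Y56.62 F1550
G1 X66.61 Y51.42
G1 X76.73 Y45.90
G1 X85.59 Y39.20
G1 X90.54 Y30.45
G1 X88.94 Y18.80
M5
G0 X87.55 Y73.37
M3 S536
G1 X5.65 Y36.04 F1550
G1 X64.26 Y6.08
G1 X29.00 Y7.91
G1 X17.09 Y22.84
M5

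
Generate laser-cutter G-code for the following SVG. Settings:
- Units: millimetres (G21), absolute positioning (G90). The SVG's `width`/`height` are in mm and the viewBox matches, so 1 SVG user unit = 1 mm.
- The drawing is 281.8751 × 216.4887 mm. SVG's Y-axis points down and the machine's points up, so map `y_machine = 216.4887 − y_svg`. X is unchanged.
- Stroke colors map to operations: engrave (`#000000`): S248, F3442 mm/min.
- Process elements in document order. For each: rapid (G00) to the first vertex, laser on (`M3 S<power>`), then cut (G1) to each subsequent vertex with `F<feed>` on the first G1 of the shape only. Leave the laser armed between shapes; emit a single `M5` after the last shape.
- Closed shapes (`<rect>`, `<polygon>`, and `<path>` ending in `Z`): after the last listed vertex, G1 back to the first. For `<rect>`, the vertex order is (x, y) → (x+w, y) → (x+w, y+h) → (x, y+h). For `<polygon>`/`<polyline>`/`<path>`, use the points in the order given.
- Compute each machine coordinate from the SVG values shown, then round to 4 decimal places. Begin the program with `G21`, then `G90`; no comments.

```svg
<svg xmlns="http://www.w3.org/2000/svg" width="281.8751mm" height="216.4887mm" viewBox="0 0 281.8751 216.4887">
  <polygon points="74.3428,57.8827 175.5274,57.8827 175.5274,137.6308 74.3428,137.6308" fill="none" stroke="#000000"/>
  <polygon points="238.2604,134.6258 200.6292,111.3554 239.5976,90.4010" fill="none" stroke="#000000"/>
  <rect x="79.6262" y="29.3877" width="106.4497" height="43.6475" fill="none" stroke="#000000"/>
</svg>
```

viewBox `0 0 281.8751 216.4887` with mm width/height → 1 unit = 1 mm. Flip: y_m = 216.4887 − y_svg.

**Shape 1** — `<polygon>` rectangle, stroke `#000000` → engrave (S248, F3442). Machine vertices: (74.3428,158.6060) → (175.5274,158.6060) → (175.5274,78.8579) → (74.3428,78.8579) → (74.3428,158.6060). Closed: final G1 returns to the first vertex.

**Shape 2** — `<polygon>` regular polygon, stroke `#000000` → engrave (S248, F3442). Machine vertices: (238.2604,81.8629) → (200.6292,105.1333) → (239.5976,126.0877) → (238.2604,81.8629). Closed: final G1 returns to the first vertex.

**Shape 3** — `<rect>` rectangle, stroke `#000000` → engrave (S248, F3442). Machine vertices: (79.6262,187.1010) → (186.0759,187.1010) → (186.0759,143.4535) → (79.6262,143.4535) → (79.6262,187.1010). Closed: final G1 returns to the first vertex.

G21
G90
G00 X74.3428 Y158.6060
M3 S248
G1 X175.5274 Y158.6060 F3442
G1 X175.5274 Y78.8579
G1 X74.3428 Y78.8579
G1 X74.3428 Y158.6060
G00 X238.2604 Y81.8629
M3 S248
G1 X200.6292 Y105.1333 F3442
G1 X239.5976 Y126.0877
G1 X238.2604 Y81.8629
G00 X79.6262 Y187.1010
M3 S248
G1 X186.0759 Y187.1010 F3442
G1 X186.0759 Y143.4535
G1 X79.6262 Y143.4535
G1 X79.6262 Y187.1010
M5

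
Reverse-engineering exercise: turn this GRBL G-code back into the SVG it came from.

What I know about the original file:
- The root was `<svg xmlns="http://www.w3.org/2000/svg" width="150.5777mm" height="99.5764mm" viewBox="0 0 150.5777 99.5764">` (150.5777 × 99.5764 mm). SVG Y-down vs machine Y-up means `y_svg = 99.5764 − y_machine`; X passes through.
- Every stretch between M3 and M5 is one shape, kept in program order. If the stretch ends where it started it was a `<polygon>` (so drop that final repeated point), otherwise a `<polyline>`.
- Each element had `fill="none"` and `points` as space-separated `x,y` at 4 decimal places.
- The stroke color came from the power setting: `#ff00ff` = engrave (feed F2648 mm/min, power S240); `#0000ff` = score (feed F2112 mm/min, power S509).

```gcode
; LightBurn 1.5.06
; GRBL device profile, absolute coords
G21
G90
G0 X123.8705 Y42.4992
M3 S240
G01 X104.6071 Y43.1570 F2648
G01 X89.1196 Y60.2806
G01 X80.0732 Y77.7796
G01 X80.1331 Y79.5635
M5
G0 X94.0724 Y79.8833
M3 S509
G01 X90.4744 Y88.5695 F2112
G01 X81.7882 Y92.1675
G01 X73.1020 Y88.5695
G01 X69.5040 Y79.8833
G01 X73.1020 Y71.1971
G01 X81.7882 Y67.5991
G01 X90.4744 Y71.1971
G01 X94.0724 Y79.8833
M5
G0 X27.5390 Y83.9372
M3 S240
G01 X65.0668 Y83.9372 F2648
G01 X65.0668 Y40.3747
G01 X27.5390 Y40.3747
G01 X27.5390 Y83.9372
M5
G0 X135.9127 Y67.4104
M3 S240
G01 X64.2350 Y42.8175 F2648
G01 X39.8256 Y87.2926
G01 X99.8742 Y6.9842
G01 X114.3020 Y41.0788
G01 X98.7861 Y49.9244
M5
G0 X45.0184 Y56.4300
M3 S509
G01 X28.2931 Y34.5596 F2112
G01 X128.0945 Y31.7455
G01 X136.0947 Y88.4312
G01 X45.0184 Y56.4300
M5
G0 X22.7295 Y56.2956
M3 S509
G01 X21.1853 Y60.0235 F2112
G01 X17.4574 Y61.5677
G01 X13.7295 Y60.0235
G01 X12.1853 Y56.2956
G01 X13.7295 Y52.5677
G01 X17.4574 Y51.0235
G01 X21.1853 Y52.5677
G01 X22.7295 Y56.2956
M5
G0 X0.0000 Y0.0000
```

Machine Y-up, SVG Y-down with viewBox height 99.5764, so y_svg = 99.5764 − y_machine; X carries over.

Run 1: power S240 maps to stroke `#ff00ff` (engrave). The run is open, so emit a `<polyline>` with points (Y-flipped): 123.8705,57.0772 104.6071,56.4194 89.1196,39.2958 80.0732,21.7968 80.1331,20.0129.

Run 2: power S509 maps to stroke `#0000ff` (score). The run returns to its start, so emit a `<polygon>` with points (Y-flipped): 94.0724,19.6931 90.4744,11.0069 81.7882,7.4089 73.1020,11.0069 69.5040,19.6931 73.1020,28.3793 81.7882,31.9773 90.4744,28.3793.

Run 3: the run's S240 means `#ff00ff` (engrave). The run returns to its start, so emit a `<polygon>` with points (Y-flipped): 27.5390,15.6392 65.0668,15.6392 65.0668,59.2017 27.5390,59.2017.

Run 4: the run's S240 means `#ff00ff` (engrave). The run is open, so emit a `<polyline>` with points (Y-flipped): 135.9127,32.1660 64.2350,56.7589 39.8256,12.2838 99.8742,92.5922 114.3020,58.4976 98.7861,49.6520.

Run 5: the run's S509 means `#0000ff` (score). The run returns to its start, so emit a `<polygon>` with points (Y-flipped): 45.0184,43.1464 28.2931,65.0168 128.0945,67.8309 136.0947,11.1452.

Run 6: the run's S509 means `#0000ff` (score). The run returns to its start, so emit a `<polygon>` with points (Y-flipped): 22.7295,43.2808 21.1853,39.5529 17.4574,38.0087 13.7295,39.5529 12.1853,43.2808 13.7295,47.0087 17.4574,48.5529 21.1853,47.0087.

<svg xmlns="http://www.w3.org/2000/svg" width="150.5777mm" height="99.5764mm" viewBox="0 0 150.5777 99.5764">
  <polyline points="123.8705,57.0772 104.6071,56.4194 89.1196,39.2958 80.0732,21.7968 80.1331,20.0129" fill="none" stroke="#ff00ff"/>
  <polygon points="94.0724,19.6931 90.4744,11.0069 81.7882,7.4089 73.1020,11.0069 69.5040,19.6931 73.1020,28.3793 81.7882,31.9773 90.4744,28.3793" fill="none" stroke="#0000ff"/>
  <polygon points="27.5390,15.6392 65.0668,15.6392 65.0668,59.2017 27.5390,59.2017" fill="none" stroke="#ff00ff"/>
  <polyline points="135.9127,32.1660 64.2350,56.7589 39.8256,12.2838 99.8742,92.5922 114.3020,58.4976 98.7861,49.6520" fill="none" stroke="#ff00ff"/>
  <polygon points="45.0184,43.1464 28.2931,65.0168 128.0945,67.8309 136.0947,11.1452" fill="none" stroke="#0000ff"/>
  <polygon points="22.7295,43.2808 21.1853,39.5529 17.4574,38.0087 13.7295,39.5529 12.1853,43.2808 13.7295,47.0087 17.4574,48.5529 21.1853,47.0087" fill="none" stroke="#0000ff"/>
</svg>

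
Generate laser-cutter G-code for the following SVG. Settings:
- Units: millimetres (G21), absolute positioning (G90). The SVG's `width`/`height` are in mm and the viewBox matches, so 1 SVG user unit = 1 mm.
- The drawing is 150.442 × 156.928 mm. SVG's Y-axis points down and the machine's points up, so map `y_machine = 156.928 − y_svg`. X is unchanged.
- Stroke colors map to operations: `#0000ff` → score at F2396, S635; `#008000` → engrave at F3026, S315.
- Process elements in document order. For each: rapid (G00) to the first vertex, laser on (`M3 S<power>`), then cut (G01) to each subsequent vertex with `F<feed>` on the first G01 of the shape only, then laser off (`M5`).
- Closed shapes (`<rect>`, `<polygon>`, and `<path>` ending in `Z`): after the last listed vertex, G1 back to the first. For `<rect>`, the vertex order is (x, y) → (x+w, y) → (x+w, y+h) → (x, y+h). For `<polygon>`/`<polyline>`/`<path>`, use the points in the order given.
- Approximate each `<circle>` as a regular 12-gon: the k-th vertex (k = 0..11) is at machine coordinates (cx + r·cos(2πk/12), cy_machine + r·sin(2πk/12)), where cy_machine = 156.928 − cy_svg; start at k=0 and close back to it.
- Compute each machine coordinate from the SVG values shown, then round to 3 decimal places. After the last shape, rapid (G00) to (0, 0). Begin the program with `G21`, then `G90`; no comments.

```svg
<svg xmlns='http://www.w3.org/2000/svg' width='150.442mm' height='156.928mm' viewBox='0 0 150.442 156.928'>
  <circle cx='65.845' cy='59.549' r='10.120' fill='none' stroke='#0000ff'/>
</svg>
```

1 u = 1 mm; y_m = 156.928 − y.

[1] `<circle>` circle, #0000ff→score S635 F2396: (75.965,97.379) → (74.609,102.439) → (70.905,106.143) → (65.845,107.499) → (60.785,106.143) → (57.081,102.439) → (55.725,97.379) → (57.081,92.319) → (60.785,88.615) → (65.845,87.259) → (70.905,88.615) → (74.609,92.319) → (75.965,97.379) (closed)

G21
G90
G00 X75.965 Y97.379
M3 S635
G01 X74.609 Y102.439 F2396
G01 X70.905 Y106.143
G01 X65.845 Y107.499
G01 X60.785 Y106.143
G01 X57.081 Y102.439
G01 X55.725 Y97.379
G01 X57.081 Y92.319
G01 X60.785 Y88.615
G01 X65.845 Y87.259
G01 X70.905 Y88.615
G01 X74.609 Y92.319
G01 X75.965 Y97.379
M5
G00 X0.000 Y0.000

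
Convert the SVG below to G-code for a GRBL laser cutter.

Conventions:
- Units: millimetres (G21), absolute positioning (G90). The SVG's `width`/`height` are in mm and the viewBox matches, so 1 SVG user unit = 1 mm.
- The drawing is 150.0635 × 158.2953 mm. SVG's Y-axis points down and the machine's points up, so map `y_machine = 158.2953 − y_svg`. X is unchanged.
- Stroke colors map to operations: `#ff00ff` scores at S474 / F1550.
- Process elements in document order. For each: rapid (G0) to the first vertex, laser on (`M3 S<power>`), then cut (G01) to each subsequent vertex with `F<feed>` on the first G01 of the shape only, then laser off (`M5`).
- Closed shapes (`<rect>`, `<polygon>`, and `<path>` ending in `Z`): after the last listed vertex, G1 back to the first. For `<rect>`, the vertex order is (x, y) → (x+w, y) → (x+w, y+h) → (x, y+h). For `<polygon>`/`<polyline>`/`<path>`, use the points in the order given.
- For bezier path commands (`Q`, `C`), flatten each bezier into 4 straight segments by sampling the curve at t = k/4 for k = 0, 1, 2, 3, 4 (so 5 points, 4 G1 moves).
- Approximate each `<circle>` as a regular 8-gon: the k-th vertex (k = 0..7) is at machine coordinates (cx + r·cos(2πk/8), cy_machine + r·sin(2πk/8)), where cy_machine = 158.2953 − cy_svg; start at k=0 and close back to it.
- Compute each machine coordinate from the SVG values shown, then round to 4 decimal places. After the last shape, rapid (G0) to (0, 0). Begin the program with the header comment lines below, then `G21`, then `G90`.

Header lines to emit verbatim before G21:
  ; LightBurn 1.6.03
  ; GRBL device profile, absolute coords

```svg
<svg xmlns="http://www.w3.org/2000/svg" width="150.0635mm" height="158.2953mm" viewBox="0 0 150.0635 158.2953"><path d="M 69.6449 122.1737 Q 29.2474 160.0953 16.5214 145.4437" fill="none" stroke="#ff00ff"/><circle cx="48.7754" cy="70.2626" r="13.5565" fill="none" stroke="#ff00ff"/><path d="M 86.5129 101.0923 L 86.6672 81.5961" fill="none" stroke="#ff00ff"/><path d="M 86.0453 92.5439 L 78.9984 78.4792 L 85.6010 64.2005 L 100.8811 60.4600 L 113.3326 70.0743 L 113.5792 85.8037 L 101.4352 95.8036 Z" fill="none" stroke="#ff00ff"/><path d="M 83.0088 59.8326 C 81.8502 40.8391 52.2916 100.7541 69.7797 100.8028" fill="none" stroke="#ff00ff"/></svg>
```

; LightBurn 1.6.03
; GRBL device profile, absolute coords
G21
G90
G0 X69.6449 Y36.1216
M3 S474
G01 X51.1756 Y20.4466 F1550
G01 X36.1653 Y11.3433
G01 X24.6139 Y8.8116
G01 X16.5214 Y12.8516
M5
G0 X62.3319 Y88.0327
M3 S474
G01 X58.3613 Y97.6186 F1550
G01 X48.7754 Y101.5892
G01 X39.1895 Y97.6186
G01 X35.2189 Y88.0327
G01 X39.1895 Y78.4468
G01 X48.7754 Y74.4762
G01 X58.3613 Y78.4468
G01 X62.3319 Y88.0327
M5
G0 X86.5129 Y57.2030
M3 S474
G01 X86.6672 Y76.6992 F1550
M5
G0 X86.0453 Y65.7514
M3 S474
G01 X78.9984 Y79.8161 F1550
G01 X85.6010 Y94.0948
G01 X100.8811 Y97.8353
G01 X113.3326 Y88.2210
G01 X113.5792 Y72.4916
G01 X101.4352 Y62.4917
G01 X86.0453 Y65.7514
M5
G0 X83.0088 Y98.4627
M3 S474
G01 X77.9937 Y100.0808 F1550
G01 X69.4017 Y85.1184
G01 X64.3060 Y66.5856
G01 X69.7797 Y57.4925
M5
G0 X0.0000 Y0.0000

1 u = 1 mm; y_m = 158.2953 − y.

[1] `<path>` quadratic bezier, #ff00ff→score S474 F1550: (69.6449,36.1216) → (51.1756,20.4466) → (36.1653,11.3433) → (24.6139,8.8116) → (16.5214,12.8516)

[2] `<circle>` circle, #ff00ff→score S474 F1550: (62.3319,88.0327) → (58.3613,97.6186) → (48.7754,101.5892) → (39.1895,97.6186) → (35.2189,88.0327) → (39.1895,78.4468) → (48.7754,74.4762) → (58.3613,78.4468) → (62.3319,88.0327) (closed)

[3] `<path>` line segment, #ff00ff→score S474 F1550: (86.5129,57.2030) → (86.6672,76.6992)

[4] `<path>` regular polygon, #ff00ff→score S474 F1550: (86.0453,65.7514) → (78.9984,79.8161) → (85.6010,94.0948) → (100.8811,97.8353) → (113.3326,88.2210) → (113.5792,72.4916) → (101.4352,62.4917) → (86.0453,65.7514) (closed)

[5] `<path>` cubic bezier, #ff00ff→score S474 F1550: (83.0088,98.4627) → (77.9937,100.0808) → (69.4017,85.1184) → (64.3060,66.5856) → (69.7797,57.4925)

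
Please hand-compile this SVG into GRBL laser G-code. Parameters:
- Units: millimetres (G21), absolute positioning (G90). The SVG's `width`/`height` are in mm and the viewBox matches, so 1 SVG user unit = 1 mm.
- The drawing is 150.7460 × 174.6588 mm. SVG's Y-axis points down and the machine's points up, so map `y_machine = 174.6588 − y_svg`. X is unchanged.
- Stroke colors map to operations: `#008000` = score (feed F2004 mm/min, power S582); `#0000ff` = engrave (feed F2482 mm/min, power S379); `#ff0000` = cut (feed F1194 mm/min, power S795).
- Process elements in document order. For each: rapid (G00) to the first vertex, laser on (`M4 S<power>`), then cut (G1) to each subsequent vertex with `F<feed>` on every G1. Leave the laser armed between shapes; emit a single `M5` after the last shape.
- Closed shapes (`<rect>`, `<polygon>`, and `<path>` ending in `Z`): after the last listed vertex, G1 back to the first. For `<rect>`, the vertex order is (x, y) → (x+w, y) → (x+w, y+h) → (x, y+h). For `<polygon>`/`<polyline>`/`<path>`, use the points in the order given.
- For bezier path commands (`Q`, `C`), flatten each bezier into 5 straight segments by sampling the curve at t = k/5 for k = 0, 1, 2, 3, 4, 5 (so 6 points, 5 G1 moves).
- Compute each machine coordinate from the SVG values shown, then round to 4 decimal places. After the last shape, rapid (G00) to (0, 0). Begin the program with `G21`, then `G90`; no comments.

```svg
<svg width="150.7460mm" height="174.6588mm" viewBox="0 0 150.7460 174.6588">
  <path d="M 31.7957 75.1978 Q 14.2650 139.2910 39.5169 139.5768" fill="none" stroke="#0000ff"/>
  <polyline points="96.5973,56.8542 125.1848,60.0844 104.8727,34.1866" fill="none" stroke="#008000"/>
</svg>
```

G21
G90
G00 X31.7957 Y99.4610
M4 S379
G1 X26.4947 Y76.3760 F2482
G1 X24.6164 Y58.3956 F2482
G1 X26.1606 Y45.5198 F2482
G1 X31.1274 Y37.7486 F2482
G1 X39.5169 Y35.0820 F2482
G00 X96.5973 Y117.8046
M4 S582
G1 X125.1848 Y114.5744 F2004
G1 X104.8727 Y140.4722 F2004
M5
G00 X0.0000 Y0.0000

Since the viewBox matches the mm dimensions, user units are millimetres directly. The only transform is the Y-flip y_m = 174.6588 − y_svg.

Shape 1 is a quadratic bezier drawn with `<path>`. Its stroke #0000ff means engrave at S379, F2482. After flipping Y the toolpath is (31.7957,99.4610) → (26.4947,76.3760) → (24.6164,58.3956) → (26.1606,45.5198) → (31.1274,37.7486) → (39.5169,35.0820).

Shape 2 is a open polyline drawn with `<polyline>`. Its stroke #008000 means score at S582, F2004. After flipping Y the toolpath is (96.5973,117.8046) → (125.1848,114.5744) → (104.8727,140.4722).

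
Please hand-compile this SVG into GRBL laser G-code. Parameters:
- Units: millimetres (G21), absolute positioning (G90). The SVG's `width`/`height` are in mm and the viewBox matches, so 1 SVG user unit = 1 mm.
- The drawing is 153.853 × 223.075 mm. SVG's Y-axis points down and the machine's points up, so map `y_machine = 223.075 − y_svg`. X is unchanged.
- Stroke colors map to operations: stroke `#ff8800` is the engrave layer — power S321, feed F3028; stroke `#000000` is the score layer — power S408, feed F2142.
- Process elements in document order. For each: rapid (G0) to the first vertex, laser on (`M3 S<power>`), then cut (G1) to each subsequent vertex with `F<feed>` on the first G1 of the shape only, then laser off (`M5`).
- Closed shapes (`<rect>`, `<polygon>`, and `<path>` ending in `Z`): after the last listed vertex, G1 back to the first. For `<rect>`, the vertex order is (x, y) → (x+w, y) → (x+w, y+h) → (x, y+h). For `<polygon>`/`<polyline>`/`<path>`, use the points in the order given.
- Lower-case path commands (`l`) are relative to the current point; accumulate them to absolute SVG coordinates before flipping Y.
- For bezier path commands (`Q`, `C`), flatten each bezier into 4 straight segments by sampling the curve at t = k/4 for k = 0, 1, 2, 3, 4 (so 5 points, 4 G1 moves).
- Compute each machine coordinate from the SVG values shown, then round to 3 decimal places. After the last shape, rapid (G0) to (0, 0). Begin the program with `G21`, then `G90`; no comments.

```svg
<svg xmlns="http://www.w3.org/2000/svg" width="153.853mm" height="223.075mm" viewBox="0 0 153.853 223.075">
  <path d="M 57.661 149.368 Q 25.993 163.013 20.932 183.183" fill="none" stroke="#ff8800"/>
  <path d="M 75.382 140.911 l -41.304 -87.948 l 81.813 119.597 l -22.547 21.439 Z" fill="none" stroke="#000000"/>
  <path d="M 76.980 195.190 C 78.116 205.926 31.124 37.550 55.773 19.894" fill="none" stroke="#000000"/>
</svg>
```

G21
G90
G0 X57.661 Y73.707
M3 S321
G1 X43.490 Y66.477 F3028
G1 X32.645 Y58.431
G1 X25.125 Y49.569
G1 X20.932 Y39.892
M5
G0 X75.382 Y82.164
M3 S408
G1 X34.078 Y170.112 F2142
G1 X115.891 Y50.515
G1 X93.344 Y29.076
G1 X75.382 Y82.164
M5
G0 X76.980 Y27.885
M3 S408
G1 X70.679 Y48.263 F2142
G1 X57.559 Y104.886
G1 X48.848 Y166.833
G1 X55.773 Y203.181
M5
G0 X0.000 Y0.000

viewBox `0 0 153.853 223.075` with mm width/height → 1 unit = 1 mm. Flip: y_m = 223.075 − y_svg.

**Shape 1** — `<path>` quadratic bezier, stroke `#ff8800` → engrave (S321, F3028). Control points (SVG): P0=(57.661,149.368), P1=(25.993,163.013), P2=(20.932,183.183); sampled at t=k/4. Machine vertices: (57.661,73.707) → (43.490,66.477) → (32.645,58.431) → (25.125,49.569) → (20.932,39.892). Open path.

**Shape 2** — `<path>` closed polygon, stroke `#000000` → score (S408, F2142). Machine vertices: (75.382,82.164) → (34.078,170.112) → (115.891,50.515) → (93.344,29.076) → (75.382,82.164). Closed: final G1 returns to the first vertex.

**Shape 3** — `<path>` cubic bezier, stroke `#000000` → score (S408, F2142). Control points (SVG): P0=(76.980,195.190), P1=(78.116,205.926), P2=(31.124,37.550), P3=(55.773,19.894); sampled at t=k/4. Machine vertices: (76.980,27.885) → (70.679,48.263) → (57.559,104.886) → (48.848,166.833) → (55.773,203.181). Open path.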